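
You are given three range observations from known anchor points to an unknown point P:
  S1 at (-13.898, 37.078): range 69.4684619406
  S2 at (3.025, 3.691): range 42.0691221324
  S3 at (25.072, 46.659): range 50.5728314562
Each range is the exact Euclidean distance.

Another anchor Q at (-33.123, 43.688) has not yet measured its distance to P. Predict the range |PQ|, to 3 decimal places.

eq1: (x + 13.898)² + (y − 37.078)² = 69.4684619406²
eq2: (x − 3.025)² + (y − 3.691)² = 42.0691221324²
eq3: (x − 25.072)² + (y − 46.659)² = 50.5728314562²
eq2−eq3, eq2−eq1 (x²,y² cancel):
  44.094·x + 85.936·y = 1995.093114
  -33.846·x + 66.774·y = -1510.897785
det = 44.094·66.774 − 85.936·-33.846 = 5852.922612
x = (1995.093114·66.774 − 85.936·-1510.897785) / 5852.922612 = 44.945214
y = (44.094·-1510.897785 − 1995.093114·-33.846) / 5852.922612 = 0.154520
|P − Q| = √((44.945214 − -33.123)² + (0.154520 − 43.688)²) = 89.385737

89.386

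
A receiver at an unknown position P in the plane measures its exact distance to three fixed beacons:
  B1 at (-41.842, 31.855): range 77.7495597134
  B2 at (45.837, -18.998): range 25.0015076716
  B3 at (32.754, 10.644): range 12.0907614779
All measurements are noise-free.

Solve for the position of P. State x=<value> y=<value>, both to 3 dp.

x=28.736 y=-0.760

eq1: (x + 41.842)² + (y − 31.855)² = 77.7495597134²
eq2: (x − 45.837)² + (y + 18.998)² = 25.0015076716²
eq3: (x − 32.754)² + (y − 10.644)² = 12.0907614779²
eq1−eq2, eq1−eq3 (x²,y² cancel):
  175.358·x − 101.706·y = 5116.379234
  149.192·x − 42.422·y = 4319.432786
det = 175.358·-42.422 − -101.706·149.192 = 7734.684476
x = (5116.379234·-42.422 − -101.706·4319.432786) / 7734.684476 = 28.736168
y = (175.358·4319.432786 − 5116.379234·149.192) / 7734.684476 = -0.759663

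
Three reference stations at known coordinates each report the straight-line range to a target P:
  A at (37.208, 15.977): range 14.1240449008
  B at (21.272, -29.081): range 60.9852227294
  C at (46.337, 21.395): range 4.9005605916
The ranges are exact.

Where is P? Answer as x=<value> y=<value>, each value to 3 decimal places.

x=46.885 y=26.265

eq1: (x − 37.208)² + (y − 15.977)² = 14.1240449008²
eq2: (x − 21.272)² + (y + 29.081)² = 60.9852227294²
eq3: (x − 46.337)² + (y − 21.395)² = 4.9005605916²
eq1−eq3, eq1−eq2 (x²,y² cancel):
  18.258·x + 10.836·y = 1140.636951
  -31.872·x − 90.116·y = -3861.205995
det = 18.258·-90.116 − 10.836·-31.872 = -1299.972936
x = (1140.636951·-90.116 − 10.836·-3861.205995) / -1299.972936 = 46.885292
y = (18.258·-3861.205995 − 1140.636951·-31.872) / -1299.972936 = 26.264792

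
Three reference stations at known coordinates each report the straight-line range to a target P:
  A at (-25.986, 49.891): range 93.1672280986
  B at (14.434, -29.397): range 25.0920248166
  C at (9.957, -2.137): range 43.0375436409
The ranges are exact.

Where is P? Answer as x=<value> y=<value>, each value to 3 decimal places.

eq1: (x + 25.986)² + (y − 49.891)² = 93.1672280986²
eq2: (x − 14.434)² + (y + 29.397)² = 25.0920248166²
eq3: (x − 9.957)² + (y + 2.137)² = 43.0375436409²
eq2−eq1, eq2−eq3 (x²,y² cancel):
  -80.840·x + 158.576·y = -5958.662570
  -8.954·x + 54.520·y = -2191.435800
det = -80.840·54.520 − 158.576·-8.954 = -2987.507296
x = (-5958.662570·54.520 − 158.576·-2191.435800) / -2987.507296 = -7.579175
y = (-80.840·-2191.435800 − -5958.662570·-8.954) / -2987.507296 = -41.439834

x=-7.579 y=-41.440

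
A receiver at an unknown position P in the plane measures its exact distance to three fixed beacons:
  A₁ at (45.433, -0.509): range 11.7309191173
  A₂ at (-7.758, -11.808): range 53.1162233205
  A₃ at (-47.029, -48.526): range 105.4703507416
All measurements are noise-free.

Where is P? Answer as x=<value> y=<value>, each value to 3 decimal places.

eq1: (x − 45.433)² + (y + 0.509)² = 11.7309191173²
eq2: (x + 7.758)² + (y + 11.808)² = 53.1162233205²
eq3: (x + 47.029)² + (y + 48.526)² = 105.4703507416²
eq2−eq3, eq2−eq1 (x²,y² cancel):
  -78.542·x − 73.436·y = -3935.777617
  106.382·x + 22.598·y = 4548.519858
det = -78.542·22.598 − -73.436·106.382 = 6037.376436
x = (-3935.777617·22.598 − -73.436·4548.519858) / 6037.376436 = 40.594521
y = (-78.542·4548.519858 − -3935.777617·106.382) / 6037.376436 = 10.177608

x=40.595 y=10.178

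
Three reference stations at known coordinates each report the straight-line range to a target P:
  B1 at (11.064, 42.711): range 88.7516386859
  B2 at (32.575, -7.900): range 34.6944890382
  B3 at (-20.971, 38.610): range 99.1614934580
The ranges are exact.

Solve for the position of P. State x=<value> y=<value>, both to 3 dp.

x=36.211 y=-42.403

eq1: (x − 11.064)² + (y − 42.711)² = 88.7516386859²
eq2: (x − 32.575)² + (y + 7.900)² = 34.6944890382²
eq3: (x + 20.971)² + (y − 38.610)² = 99.1614934580²
eq3−eq1, eq3−eq2 (x²,y² cancel):
  64.070·x + 8.202·y = 1972.275091
  107.092·x − 93.020·y = 7822.319899
det = 64.070·-93.020 − 8.202·107.092 = -6838.159984
x = (1972.275091·-93.020 − 8.202·7822.319899) / -6838.159984 = 36.211451
y = (64.070·7822.319899 − 1972.275091·107.092) / -6838.159984 = -42.403388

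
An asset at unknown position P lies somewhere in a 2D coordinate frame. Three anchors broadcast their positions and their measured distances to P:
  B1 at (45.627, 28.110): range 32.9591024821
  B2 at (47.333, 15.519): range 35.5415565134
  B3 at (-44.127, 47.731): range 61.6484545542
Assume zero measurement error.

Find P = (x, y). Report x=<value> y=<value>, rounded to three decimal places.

eq1: (x − 45.627)² + (y − 28.110)² = 32.9591024821²
eq2: (x − 47.333)² + (y − 15.519)² = 35.5415565134²
eq3: (x + 44.127)² + (y − 47.731)² = 61.6484545542²
eq2−eq3, eq2−eq1 (x²,y² cancel):
  -182.920·x + 64.424·y = -793.141470
  -3.412·x + 25.182·y = 567.642782
det = -182.920·25.182 − 64.424·-3.412 = -4386.476752
x = (-793.141470·25.182 − 64.424·567.642782) / -4386.476752 = 12.890233
y = (-182.920·567.642782 − -793.141470·-3.412) / -4386.476752 = 24.288153

x=12.890 y=24.288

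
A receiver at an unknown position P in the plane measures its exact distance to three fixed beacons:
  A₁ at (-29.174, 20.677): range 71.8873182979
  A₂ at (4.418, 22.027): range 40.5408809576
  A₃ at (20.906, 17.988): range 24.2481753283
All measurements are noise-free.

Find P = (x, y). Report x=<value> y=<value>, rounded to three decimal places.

eq1: (x + 29.174)² + (y − 20.677)² = 71.8873182979²
eq2: (x − 4.418)² + (y − 22.027)² = 40.5408809576²
eq3: (x − 20.906)² + (y − 17.988)² = 24.2481753283²
eq2−eq3, eq2−eq1 (x²,y² cancel):
  32.976·x − 8.078·y = 1311.510549
  -67.184·x − 2.700·y = -2750.270351
det = 32.976·-2.700 − -8.078·-67.184 = -631.747552
x = (1311.510549·-2.700 − -8.078·-2750.270351) / -631.747552 = 40.772239
y = (32.976·-2750.270351 − 1311.510549·-67.184) / -631.747552 = 4.084528

x=40.772 y=4.085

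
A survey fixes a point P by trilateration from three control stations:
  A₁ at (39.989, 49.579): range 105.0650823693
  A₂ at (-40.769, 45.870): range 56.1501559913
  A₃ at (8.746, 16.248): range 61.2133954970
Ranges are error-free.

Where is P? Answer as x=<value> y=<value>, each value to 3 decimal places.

eq1: (x − 39.989)² + (y − 49.579)² = 105.0650823693²
eq2: (x + 40.769)² + (y − 45.870)² = 56.1501559913²
eq3: (x − 8.746)² + (y − 16.248)² = 61.2133954970²
eq2−eq1, eq2−eq3 (x²,y² cancel):
  161.516·x + 7.418·y = -7594.802414
  99.030·x − 59.244·y = -4019.918011
det = 161.516·-59.244 − 7.418·99.030 = -10303.458444
x = (-7594.802414·-59.244 − 7.418·-4019.918011) / -10303.458444 = -46.563611
y = (161.516·-4019.918011 − -7594.802414·99.030) / -10303.458444 = -9.980358

x=-46.564 y=-9.980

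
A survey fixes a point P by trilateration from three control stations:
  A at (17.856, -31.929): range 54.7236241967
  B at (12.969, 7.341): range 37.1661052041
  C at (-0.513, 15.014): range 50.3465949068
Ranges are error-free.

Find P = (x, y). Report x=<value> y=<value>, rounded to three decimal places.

eq1: (x − 17.856)² + (y + 31.929)² = 54.7236241967²
eq2: (x − 12.969)² + (y − 7.341)² = 37.1661052041²
eq3: (x + 0.513)² + (y − 15.014)² = 50.3465949068²
eq2−eq1, eq2−eq3 (x²,y² cancel):
  9.774·x − 78.540·y = -497.143134
  -26.964·x + 15.346·y = -1149.862120
det = 9.774·15.346 − -78.540·-26.964 = -1967.760756
x = (-497.143134·15.346 − -78.540·-1149.862120) / -1967.760756 = 49.771970
y = (9.774·-1149.862120 − -497.143134·-26.964) / -1967.760756 = 12.523738

x=49.772 y=12.524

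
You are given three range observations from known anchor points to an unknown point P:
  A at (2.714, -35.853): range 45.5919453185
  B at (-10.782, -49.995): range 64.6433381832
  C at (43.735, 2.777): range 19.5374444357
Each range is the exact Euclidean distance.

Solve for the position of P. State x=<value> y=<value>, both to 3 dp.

x=24.259 y=4.327

eq1: (x − 2.714)² + (y + 35.853)² = 45.5919453185²
eq2: (x + 10.782)² + (y + 49.995)² = 64.6433381832²
eq3: (x − 43.735)² + (y − 2.777)² = 19.5374444357²
eq2−eq1, eq2−eq3 (x²,y² cancel):
  26.992·x + 28.284·y = 777.187550
  109.034·x + 105.544·y = 3101.759841
det = 26.992·105.544 − 28.284·109.034 = -235.074008
x = (777.187550·105.544 − 28.284·3101.759841) / -235.074008 = 24.259137
y = (26.992·3101.759841 − 777.187550·109.034) / -235.074008 = 4.327002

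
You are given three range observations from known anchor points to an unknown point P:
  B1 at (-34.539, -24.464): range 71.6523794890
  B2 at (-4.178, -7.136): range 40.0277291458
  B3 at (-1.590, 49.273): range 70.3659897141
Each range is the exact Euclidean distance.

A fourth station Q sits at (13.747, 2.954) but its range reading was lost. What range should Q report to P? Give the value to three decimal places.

25.705

eq1: (x + 34.539)² + (y + 24.464)² = 71.6523794890²
eq2: (x + 4.178)² + (y + 7.136)² = 40.0277291458²
eq3: (x + 1.590)² + (y − 49.273)² = 70.3659897141²
eq3−eq1, eq3−eq2 (x²,y² cancel):
  -65.898·x − 147.474·y = -821.617790
  -5.176·x − 112.818·y = 987.174959
det = -65.898·-112.818 − -147.474·-5.176 = 6671.155140
x = (-821.617790·-112.818 − -147.474·987.174959) / 6671.155140 = 35.717340
y = (-65.898·987.174959 − -821.617790·-5.176) / 6671.155140 = -10.388838
|P − Q| = √((35.717340 − 13.747)² + (-10.388838 − 2.954)²) = 25.704614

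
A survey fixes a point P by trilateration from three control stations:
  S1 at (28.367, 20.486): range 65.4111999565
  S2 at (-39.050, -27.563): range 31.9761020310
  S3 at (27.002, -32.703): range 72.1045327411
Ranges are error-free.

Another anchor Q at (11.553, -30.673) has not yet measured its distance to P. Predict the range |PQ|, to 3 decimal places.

58.115

eq1: (x − 28.367)² + (y − 20.486)² = 65.4111999565²
eq2: (x + 39.050)² + (y + 27.563)² = 31.9761020310²
eq3: (x − 27.002)² + (y + 32.703)² = 72.1045327411²
eq3−eq1, eq3−eq2 (x²,y² cancel):
  2.730·x + 106.378·y = 346.207234
  -132.104·x + 10.280·y = 4662.619797
det = 2.730·10.280 − 106.378·-132.104 = 14081.023712
x = (346.207234·10.280 − 106.378·4662.619797) / 14081.023712 = -34.971971
y = (2.730·4662.619797 − 346.207234·-132.104) / 14081.023712 = 4.151993
|P − Q| = √((-34.971971 − 11.553)² + (4.151993 − -30.673)²) = 58.114999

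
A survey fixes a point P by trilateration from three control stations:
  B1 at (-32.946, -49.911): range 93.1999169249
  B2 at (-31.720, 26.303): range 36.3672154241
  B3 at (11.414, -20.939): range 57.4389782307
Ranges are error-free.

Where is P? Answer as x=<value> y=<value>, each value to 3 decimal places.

eq1: (x + 32.946)² + (y + 49.911)² = 93.1999169249²
eq2: (x + 31.720)² + (y − 26.303)² = 36.3672154241²
eq3: (x − 11.414)² + (y + 20.939)² = 57.4389782307²
eq3−eq2, eq3−eq1 (x²,y² cancel):
  -86.268·x + 94.484·y = 3105.946954
  -88.720·x − 57.944·y = -2379.162575
det = -86.268·-57.944 − 94.484·-88.720 = 13381.333472
x = (3105.946954·-57.944 − 94.484·-2379.162575) / 13381.333472 = 3.349577
y = (-86.268·-2379.162575 − 3105.946954·-88.720) / 13381.333472 = 35.931039

x=3.350 y=35.931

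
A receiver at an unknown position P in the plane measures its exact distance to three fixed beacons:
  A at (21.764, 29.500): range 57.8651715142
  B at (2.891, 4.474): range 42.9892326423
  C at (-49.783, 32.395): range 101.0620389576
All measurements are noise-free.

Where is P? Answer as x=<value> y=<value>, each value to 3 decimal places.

eq1: (x − 21.764)² + (y − 29.500)² = 57.8651715142²
eq2: (x − 2.891)² + (y − 4.474)² = 42.9892326423²
eq3: (x + 49.783)² + (y − 32.395)² = 101.0620389576²
eq2−eq1, eq2−eq3 (x²,y² cancel):
  37.746·x + 50.052·y = -184.756812
  -105.348·x + 55.842·y = -4866.053038
det = 37.746·55.842 − 50.052·-105.348 = 7380.690228
x = (-184.756812·55.842 − 50.052·-4866.053038) / 7380.690228 = 31.601177
y = (37.746·-4866.053038 − -184.756812·-105.348) / 7380.690228 = -27.522873

x=31.601 y=-27.523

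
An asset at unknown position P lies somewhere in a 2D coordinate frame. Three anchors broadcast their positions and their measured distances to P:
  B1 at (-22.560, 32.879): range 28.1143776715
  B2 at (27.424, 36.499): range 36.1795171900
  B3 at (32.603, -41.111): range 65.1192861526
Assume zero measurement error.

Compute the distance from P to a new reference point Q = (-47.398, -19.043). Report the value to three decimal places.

57.011

eq1: (x + 22.560)² + (y − 32.879)² = 28.1143776715²
eq2: (x − 27.424)² + (y − 36.499)² = 36.1795171900²
eq3: (x − 32.603)² + (y + 41.111)² = 65.1192861526²
eq3−eq2, eq3−eq1 (x²,y² cancel):
  -10.358·x + 155.220·y = 2262.746812
  -110.326·x + 147.980·y = 2287.015508
det = -10.358·147.980 − 155.220·-110.326 = 15592.024880
x = (2262.746812·147.980 − 155.220·2287.015508) / 15592.024880 = -1.292281
y = (-10.358·2287.015508 − 2262.746812·-110.326) / 15592.024880 = 14.491440
|P − Q| = √((-1.292281 − -47.398)² + (14.491440 − -19.043)²) = 57.011368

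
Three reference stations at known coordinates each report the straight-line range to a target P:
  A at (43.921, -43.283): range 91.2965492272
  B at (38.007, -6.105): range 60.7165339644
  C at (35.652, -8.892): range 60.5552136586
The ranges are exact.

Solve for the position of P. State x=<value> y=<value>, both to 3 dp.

x=-11.150 y=29.534

eq1: (x − 43.921)² + (y + 43.283)² = 91.2965492272²
eq2: (x − 38.007)² + (y + 6.105)² = 60.7165339644²
eq3: (x − 35.652)² + (y + 8.892)² = 60.5552136586²
eq3−eq1, eq3−eq2 (x²,y² cancel):
  16.538·x − 68.782·y = -2215.786438
  4.710·x + 5.574·y = 112.106711
det = 16.538·5.574 − -68.782·4.710 = 416.146032
x = (-2215.786438·5.574 − -68.782·112.106711) / 416.146032 = -11.149619
y = (16.538·112.106711 − -2215.786438·4.710) / 416.146032 = 29.533803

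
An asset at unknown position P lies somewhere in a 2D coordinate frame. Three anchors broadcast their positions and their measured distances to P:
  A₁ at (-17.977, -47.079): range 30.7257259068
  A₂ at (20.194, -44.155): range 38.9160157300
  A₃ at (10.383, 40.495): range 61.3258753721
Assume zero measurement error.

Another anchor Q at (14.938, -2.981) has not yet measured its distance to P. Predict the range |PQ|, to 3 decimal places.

27.750

eq1: (x + 17.977)² + (y + 47.079)² = 30.7257259068²
eq2: (x − 20.194)² + (y + 44.155)² = 38.9160157300²
eq3: (x − 10.383)² + (y − 40.495)² = 61.3258753721²
eq3−eq1, eq3−eq2 (x²,y² cancel):
  -56.720·x − 175.148·y = 3608.745814
  19.622·x − 169.300·y = 2856.216657
det = -56.720·-169.300 − -175.148·19.622 = 13039.450056
x = (3608.745814·-169.300 − -175.148·2856.216657) / 13039.450056 = -8.489624
y = (-56.720·2856.216657 − 3608.745814·19.622) / 13039.450056 = -17.854696
|P − Q| = √((-8.489624 − 14.938)² + (-17.854696 − -2.981)²) = 27.750323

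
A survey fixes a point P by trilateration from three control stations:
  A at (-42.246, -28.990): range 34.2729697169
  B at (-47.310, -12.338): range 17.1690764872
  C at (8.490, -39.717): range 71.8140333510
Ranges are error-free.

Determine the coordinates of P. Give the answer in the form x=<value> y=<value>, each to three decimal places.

x=-47.843 y=4.823

eq1: (x + 42.246)² + (y + 28.990)² = 34.2729697169²
eq2: (x + 47.310)² + (y + 12.338)² = 17.1690764872²
eq3: (x − 8.490)² + (y + 39.717)² = 71.8140333510²
eq1−eq2, eq1−eq3 (x²,y² cancel):
  -10.128·x + 33.304·y = 645.176994
  101.472·x − 21.454·y = -4958.243360
det = -10.128·-21.454 − 33.304·101.472 = -3162.137376
x = (645.176994·-21.454 − 33.304·-4958.243360) / -3162.137376 = -47.843497
y = (-10.128·-4958.243360 − 645.176994·101.472) / -3162.137376 = 4.822786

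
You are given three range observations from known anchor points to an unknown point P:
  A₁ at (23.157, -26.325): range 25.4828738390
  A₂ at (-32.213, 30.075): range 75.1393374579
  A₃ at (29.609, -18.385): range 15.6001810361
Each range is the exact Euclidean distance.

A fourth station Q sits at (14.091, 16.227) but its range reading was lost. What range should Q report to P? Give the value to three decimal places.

28.820

eq1: (x − 23.157)² + (y + 26.325)² = 25.4828738390²
eq2: (x + 32.213)² + (y − 30.075)² = 75.1393374579²
eq3: (x − 29.609)² + (y + 18.385)² = 15.6001810361²
eq3−eq2, eq3−eq1 (x²,y² cancel):
  -123.644·x + 96.920·y = -4675.072497
  -12.904·x − 15.880·y = -391.460043
det = -123.644·-15.880 − 96.920·-12.904 = 3214.122400
x = (-4675.072497·-15.880 − 96.920·-391.460043) / 3214.122400 = 34.902360
y = (-123.644·-391.460043 − -4675.072497·-12.904) / 3214.122400 = -3.710329
|P − Q| = √((34.902360 − 14.091)² + (-3.710329 − 16.227)²) = 28.820302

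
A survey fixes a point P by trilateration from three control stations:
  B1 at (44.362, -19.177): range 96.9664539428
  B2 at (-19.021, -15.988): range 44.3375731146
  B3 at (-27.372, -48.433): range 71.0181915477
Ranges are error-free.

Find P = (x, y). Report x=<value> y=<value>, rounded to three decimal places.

x=-44.073 y=20.593

eq1: (x − 44.362)² + (y + 19.177)² = 96.9664539428²
eq2: (x + 19.021)² + (y + 15.988)² = 44.3375731146²
eq3: (x + 27.372)² + (y + 48.433)² = 71.0181915477²
eq3−eq1, eq3−eq2 (x²,y² cancel):
  143.468·x + 58.512·y = -5118.147160
  16.702·x + 64.890·y = 600.195853
det = 143.468·64.890 − 58.512·16.702 = 8332.371096
x = (-5118.147160·64.890 − 58.512·600.195853) / 8332.371096 = -44.073317
y = (143.468·600.195853 − -5118.147160·16.702) / 8332.371096 = 20.593441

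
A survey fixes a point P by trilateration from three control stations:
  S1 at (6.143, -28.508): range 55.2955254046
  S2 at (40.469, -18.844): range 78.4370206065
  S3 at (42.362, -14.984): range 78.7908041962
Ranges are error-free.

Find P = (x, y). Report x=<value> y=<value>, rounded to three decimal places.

x=-31.750 y=11.762

eq1: (x − 6.143)² + (y + 28.508)² = 55.2955254046²
eq2: (x − 40.469)² + (y + 18.844)² = 78.4370206065²
eq3: (x − 42.362)² + (y + 14.984)² = 78.7908041962²
eq3−eq2, eq3−eq1 (x²,y² cancel):
  -3.786·x − 7.720·y = 29.401621
  -72.438·x − 27.048·y = 1981.778909
det = -3.786·-27.048 − -7.720·-72.438 = -456.817632
x = (29.401621·-27.048 − -7.720·1981.778909) / -456.817632 = -31.750259
y = (-3.786·1981.778909 − 29.401621·-72.438) / -456.817632 = 11.762287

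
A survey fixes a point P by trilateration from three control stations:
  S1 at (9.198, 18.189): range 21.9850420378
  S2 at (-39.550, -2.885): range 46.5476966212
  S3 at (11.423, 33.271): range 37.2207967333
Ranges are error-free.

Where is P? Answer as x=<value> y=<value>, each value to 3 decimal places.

x=6.991 y=-3.685

eq1: (x − 9.198)² + (y − 18.189)² = 21.9850420378²
eq2: (x + 39.550)² + (y + 2.885)² = 46.5476966212²
eq3: (x − 11.423)² + (y − 33.271)² = 37.2207967333²
eq3−eq1, eq3−eq2 (x²,y² cancel):
  -4.450·x − 30.164·y = 80.044191
  -101.946·x − 72.312·y = -446.218996
det = -4.450·-72.312 − -30.164·-101.946 = -2753.310744
x = (80.044191·-72.312 − -30.164·-446.218996) / -2753.310744 = 6.990822
y = (-4.450·-446.218996 − 80.044191·-101.946) / -2753.310744 = -3.684967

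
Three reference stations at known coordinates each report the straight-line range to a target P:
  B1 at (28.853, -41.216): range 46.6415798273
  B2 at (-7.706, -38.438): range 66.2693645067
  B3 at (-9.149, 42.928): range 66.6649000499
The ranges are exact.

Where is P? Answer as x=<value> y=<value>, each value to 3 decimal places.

eq1: (x − 28.853)² + (y + 41.216)² = 46.6415798273²
eq2: (x + 7.706)² + (y + 38.438)² = 66.2693645067²
eq3: (x + 9.149)² + (y − 42.928)² = 66.6649000499²
eq2−eq1, eq2−eq3 (x²,y² cancel):
  73.118·x − 5.556·y = 3210.583688
  -2.886·x + 162.732·y = 337.074878
det = 73.118·162.732 − -5.556·-2.886 = 11882.603760
x = (3210.583688·162.732 − -5.556·337.074878) / 11882.603760 = 44.126481
y = (73.118·337.074878 − 3210.583688·-2.886) / 11882.603760 = 2.853919

x=44.126 y=2.854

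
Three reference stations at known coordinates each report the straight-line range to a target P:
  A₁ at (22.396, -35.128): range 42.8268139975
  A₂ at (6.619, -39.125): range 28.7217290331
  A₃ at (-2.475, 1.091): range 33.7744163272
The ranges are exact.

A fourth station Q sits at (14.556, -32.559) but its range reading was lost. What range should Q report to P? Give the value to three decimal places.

34.687

eq1: (x − 22.396)² + (y + 35.128)² = 42.8268139975²
eq2: (x − 6.619)² + (y + 39.125)² = 28.7217290331²
eq3: (x + 2.475)² + (y − 1.091)² = 33.7744163272²
eq2−eq1, eq2−eq3 (x²,y² cancel):
  31.554·x + 7.994·y = -848.217865
  -18.188·x + 80.432·y = -1883.034360
det = 31.554·80.432 − 7.994·-18.188 = 2683.346200
x = (-848.217865·80.432 − 7.994·-1883.034360) / 2683.346200 = -19.815141
y = (31.554·-1883.034360 − -848.217865·-18.188) / 2683.346200 = -27.892283
|P − Q| = √((-19.815141 − 14.556)² + (-27.892283 − -32.559)²) = 34.686504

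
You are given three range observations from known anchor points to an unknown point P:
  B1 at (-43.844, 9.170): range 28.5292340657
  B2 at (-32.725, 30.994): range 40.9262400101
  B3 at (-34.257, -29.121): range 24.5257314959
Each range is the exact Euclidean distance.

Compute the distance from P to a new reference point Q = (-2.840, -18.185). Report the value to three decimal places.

20.931

eq1: (x + 43.844)² + (y − 9.170)² = 28.5292340657²
eq2: (x + 32.725)² + (y − 30.994)² = 40.9262400101²
eq3: (x + 34.257)² + (y + 29.121)² = 24.5257314959²
eq2−eq1, eq2−eq3 (x²,y² cancel):
  -22.238·x − 43.648·y = 835.871500
  -3.064·x − 120.230·y = 1063.466645
det = -22.238·-120.230 − -43.648·-3.064 = 2539.937268
x = (835.871500·-120.230 − -43.648·1063.466645) / 2539.937268 = -21.291328
y = (-22.238·1063.466645 − 835.871500·-3.064) / 2539.937268 = -8.302670
|P − Q| = √((-21.291328 − -2.840)² + (-8.302670 − -18.185)²) = 20.931124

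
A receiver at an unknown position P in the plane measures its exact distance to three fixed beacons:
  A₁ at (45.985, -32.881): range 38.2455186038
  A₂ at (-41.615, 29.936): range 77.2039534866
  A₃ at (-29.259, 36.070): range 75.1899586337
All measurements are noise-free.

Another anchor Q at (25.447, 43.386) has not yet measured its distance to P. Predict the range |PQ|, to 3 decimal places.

74.764

eq1: (x − 45.985)² + (y + 32.881)² = 38.2455186038²
eq2: (x + 41.615)² + (y − 29.936)² = 77.2039534866²
eq3: (x + 29.259)² + (y − 36.070)² = 75.1899586337²
eq3−eq1, eq3−eq2 (x²,y² cancel):
  150.488·x − 137.902·y = 5229.456591
  -24.712·x − 12.268·y = 163.917785
det = 150.488·-12.268 − -137.902·-24.712 = -5254.021008
x = (5229.456591·-12.268 − -137.902·163.917785) / -5254.021008 = 7.908302
y = (150.488·163.917785 − 5229.456591·-24.712) / -5254.021008 = -29.291469
|P − Q| = √((7.908302 − 25.447)² + (-29.291469 − 43.386)²) = 74.763764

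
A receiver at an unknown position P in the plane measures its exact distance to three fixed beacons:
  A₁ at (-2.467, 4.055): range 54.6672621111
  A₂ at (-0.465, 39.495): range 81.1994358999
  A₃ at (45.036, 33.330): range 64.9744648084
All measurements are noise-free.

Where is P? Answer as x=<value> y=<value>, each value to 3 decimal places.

x=39.162 y=-31.378

eq1: (x + 2.467)² + (y − 4.055)² = 54.6672621111²
eq2: (x + 0.465)² + (y − 39.495)² = 81.1994358999²
eq3: (x − 45.036)² + (y − 33.330)² = 64.9744648084²
eq3−eq1, eq3−eq2 (x²,y² cancel):
  -95.006·x − 58.550·y = -1883.429552
  -91.002·x + 12.330·y = -3950.726259
det = -95.006·12.330 − -58.550·-91.002 = -6499.591080
x = (-1883.429552·12.330 − -58.550·-3950.726259) / -6499.591080 = 39.162111
y = (-95.006·-3950.726259 − -1883.429552·-91.002) / -6499.591080 = -31.378411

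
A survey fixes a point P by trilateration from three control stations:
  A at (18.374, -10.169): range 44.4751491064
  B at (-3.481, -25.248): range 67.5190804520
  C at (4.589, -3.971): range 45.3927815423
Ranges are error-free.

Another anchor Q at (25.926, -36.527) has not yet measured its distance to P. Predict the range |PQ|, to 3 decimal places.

68.939

eq1: (x − 18.374)² + (y + 10.169)² = 44.4751491064²
eq2: (x + 3.481)² + (y + 25.248)² = 67.5190804520²
eq3: (x − 4.589)² + (y + 3.971)² = 45.3927815423²
eq3−eq2, eq3−eq1 (x²,y² cancel):
  -16.140·x − 42.554·y = -1885.570506
  27.570·x − 12.396·y = 486.650403
det = -16.140·-12.396 − -42.554·27.570 = 1373.285220
x = (-1885.570506·-12.396 − -42.554·486.650403) / 1373.285220 = 32.099998
y = (-16.140·486.650403 − -1885.570506·27.570) / 1373.285220 = 32.135088
|P − Q| = √((32.099998 − 25.926)² + (32.135088 − -36.527)²) = 68.939108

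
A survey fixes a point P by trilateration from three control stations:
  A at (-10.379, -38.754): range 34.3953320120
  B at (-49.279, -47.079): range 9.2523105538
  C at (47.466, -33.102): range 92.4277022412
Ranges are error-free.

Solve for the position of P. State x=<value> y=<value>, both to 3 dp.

x=-44.773 y=-38.998

eq1: (x + 10.379)² + (y + 38.754)² = 34.3953320120²
eq2: (x + 49.279)² + (y + 47.079)² = 9.2523105538²
eq3: (x − 47.466)² + (y + 33.102)² = 92.4277022412²
eq2−eq3, eq2−eq1 (x²,y² cancel):
  193.490·x + 27.954·y = -9753.363413
  77.800·x + 16.650·y = -4132.689539
det = 193.490·16.650 − 27.954·77.800 = 1046.787300
x = (-9753.363413·16.650 − 27.954·-4132.689539) / 1046.787300 = -44.773468
y = (193.490·-4132.689539 − -9753.363413·77.800) / 1046.787300 = -38.997822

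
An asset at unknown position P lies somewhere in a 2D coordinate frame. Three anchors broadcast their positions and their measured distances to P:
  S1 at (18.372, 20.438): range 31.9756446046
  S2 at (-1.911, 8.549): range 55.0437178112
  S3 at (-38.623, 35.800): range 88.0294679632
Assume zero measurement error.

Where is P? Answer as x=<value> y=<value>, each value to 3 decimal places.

x=49.151 y=29.103

eq1: (x − 18.372)² + (y − 20.438)² = 31.9756446046²
eq2: (x + 1.911)² + (y − 8.549)² = 55.0437178112²
eq3: (x + 38.623)² + (y − 35.800)² = 88.0294679632²
eq3−eq2, eq3−eq1 (x²,y² cancel):
  73.424·x − 54.502·y = 2022.737552
  113.990·x − 30.724·y = 4708.611481
det = 73.424·-30.724 − -54.502·113.990 = 3956.804004
x = (2022.737552·-30.724 − -54.502·4708.611481) / 3956.804004 = 49.151324
y = (73.424·4708.611481 − 2022.737552·113.990) / 3956.804004 = 29.102588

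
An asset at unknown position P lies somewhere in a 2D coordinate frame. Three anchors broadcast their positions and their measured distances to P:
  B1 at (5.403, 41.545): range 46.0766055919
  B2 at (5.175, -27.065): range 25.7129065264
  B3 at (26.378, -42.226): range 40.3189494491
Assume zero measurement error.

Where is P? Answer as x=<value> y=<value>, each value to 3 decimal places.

eq1: (x − 5.403)² + (y − 41.545)² = 46.0766055919²
eq2: (x − 5.175)² + (y + 27.065)² = 25.7129065264²
eq3: (x − 26.378)² + (y + 42.226)² = 40.3189494491²
eq1−eq2, eq1−eq3 (x²,y² cancel):
  -0.456·x − 137.220·y = 466.015437
  41.950·x − 167.542·y = 1221.090424
det = -0.456·-167.542 − -137.220·41.950 = 5832.778152
x = (466.015437·-167.542 − -137.220·1221.090424) / 5832.778152 = 15.341038
y = (-0.456·1221.090424 − 466.015437·41.950) / 5832.778152 = -3.447099

x=15.341 y=-3.447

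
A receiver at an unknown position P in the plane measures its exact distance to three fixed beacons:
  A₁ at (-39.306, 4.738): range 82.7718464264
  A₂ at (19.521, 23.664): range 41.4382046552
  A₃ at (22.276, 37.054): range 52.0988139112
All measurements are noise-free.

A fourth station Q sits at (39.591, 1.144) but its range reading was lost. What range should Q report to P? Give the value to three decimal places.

eq1: (x + 39.306)² + (y − 4.738)² = 82.7718464264²
eq2: (x − 19.521)² + (y − 23.664)² = 41.4382046552²
eq3: (x − 22.276)² + (y − 37.054)² = 52.0988139112²
eq2−eq1, eq2−eq3 (x²,y² cancel):
  -117.654·x − 37.852·y = -4507.697813
  5.510·x + 26.780·y = -68.996851
det = -117.654·26.780 − -37.852·5.510 = -2942.209600
x = (-4507.697813·26.780 − -37.852·-68.996851) / -2942.209600 = 41.916734
y = (-117.654·-68.996851 − -4507.697813·5.510) / -2942.209600 = -11.200824
|P − Q| = √((41.916734 − 39.591)² + (-11.200824 − 1.144)²) = 12.561994

12.562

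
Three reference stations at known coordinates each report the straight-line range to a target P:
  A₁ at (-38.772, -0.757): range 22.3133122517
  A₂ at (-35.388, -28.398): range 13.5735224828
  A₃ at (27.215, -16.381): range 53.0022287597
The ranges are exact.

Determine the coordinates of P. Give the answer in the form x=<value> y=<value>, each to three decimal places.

x=-25.729 y=-18.861

eq1: (x + 38.772)² + (y + 0.757)² = 22.3133122517²
eq2: (x + 35.388)² + (y + 28.398)² = 13.5735224828²
eq3: (x − 27.215)² + (y + 16.381)² = 53.0022287597²
eq3−eq2, eq3−eq1 (x²,y² cancel):
  -125.206·x − 24.034·y = 3674.759303
  -131.974·x + 31.248·y = 2806.199997
det = -125.206·31.248 − -24.034·-131.974 = -7084.300204
x = (3674.759303·31.248 − -24.034·2806.199997) / -7084.300204 = -25.729159
y = (-125.206·2806.199997 − 3674.759303·-131.974) / -7084.300204 = -18.861370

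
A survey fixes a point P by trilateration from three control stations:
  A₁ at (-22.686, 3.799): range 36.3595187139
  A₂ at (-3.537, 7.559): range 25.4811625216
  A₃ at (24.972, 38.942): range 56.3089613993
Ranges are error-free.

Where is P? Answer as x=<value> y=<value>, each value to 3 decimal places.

eq1: (x + 22.686)² + (y − 3.799)² = 36.3595187139²
eq2: (x + 3.537)² + (y − 7.559)² = 25.4811625216²
eq3: (x − 24.972)² + (y − 38.942)² = 56.3089613993²
eq1−eq3, eq1−eq2 (x²,y² cancel):
  95.316·x + 70.286·y = -237.691382
  38.298·x + 7.520·y = 213.286811
det = 95.316·7.520 − 70.286·38.298 = -1975.036908
x = (-237.691382·7.520 − 70.286·213.286811) / -1975.036908 = 8.495292
y = (95.316·213.286811 − -237.691382·38.298) / -1975.036908 = -14.902380

x=8.495 y=-14.902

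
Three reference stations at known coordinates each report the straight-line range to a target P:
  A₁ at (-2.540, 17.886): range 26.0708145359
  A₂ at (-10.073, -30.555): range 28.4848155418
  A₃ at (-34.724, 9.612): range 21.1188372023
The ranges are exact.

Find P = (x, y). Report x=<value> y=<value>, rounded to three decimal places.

x=-17.913 y=-3.170

eq1: (x + 2.540)² + (y − 17.886)² = 26.0708145359²
eq2: (x + 10.073)² + (y + 30.555)² = 28.4848155418²
eq3: (x + 34.724)² + (y − 9.612)² = 21.1188372023²
eq3−eq1, eq3−eq2 (x²,y² cancel):
  64.368·x + 16.548·y = -1205.468210
  49.302·x − 80.334·y = -628.452798
det = 64.368·-80.334 − 16.548·49.302 = -5986.788408
x = (-1205.468210·-80.334 − 16.548·-628.452798) / -5986.788408 = -17.912729
y = (64.368·-628.452798 − -1205.468210·49.302) / -5986.788408 = -3.170271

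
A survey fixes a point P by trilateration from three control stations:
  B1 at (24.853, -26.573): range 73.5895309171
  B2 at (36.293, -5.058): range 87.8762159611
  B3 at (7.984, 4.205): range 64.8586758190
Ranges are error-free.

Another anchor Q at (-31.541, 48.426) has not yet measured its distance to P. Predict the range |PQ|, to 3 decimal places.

eq1: (x − 24.853)² + (y + 26.573)² = 73.5895309171²
eq2: (x − 36.293)² + (y + 5.058)² = 87.8762159611²
eq3: (x − 7.984)² + (y − 4.205)² = 64.8586758190²
eq3−eq1, eq3−eq2 (x²,y² cancel):
  33.738·x − 61.556·y = 33.598425
  56.618·x − 18.526·y = -2254.242571
det = 33.738·-18.526 − -61.556·56.618 = 2860.147420
x = (33.598425·-18.526 − -61.556·-2254.242571) / 2860.147420 = -48.733362
y = (33.738·-2254.242571 − 33.598425·56.618) / 2860.147420 = -27.255907
|P − Q| = √((-48.733362 − -31.541)² + (-27.255907 − 48.426)²) = 77.610105

77.610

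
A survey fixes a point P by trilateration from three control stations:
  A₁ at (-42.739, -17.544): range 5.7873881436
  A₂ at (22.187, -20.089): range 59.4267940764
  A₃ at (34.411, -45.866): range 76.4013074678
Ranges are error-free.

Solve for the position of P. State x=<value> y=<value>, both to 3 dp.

x=-37.235 y=-19.333

eq1: (x + 42.739)² + (y + 17.544)² = 5.7873881436²
eq2: (x − 22.187)² + (y + 20.089)² = 59.4267940764²
eq3: (x − 34.411)² + (y + 45.866)² = 76.4013074678²
eq3−eq1, eq3−eq2 (x²,y² cancel):
  -154.300·x + 56.644·y = 4650.273101
  -24.448·x + 51.554·y = -86.360058
det = -154.300·51.554 − 56.644·-24.448 = -6569.949688
x = (4650.273101·51.554 − 56.644·-86.360058) / -6569.949688 = -37.234982
y = (-154.300·-86.360058 − 4650.273101·-24.448) / -6569.949688 = -19.332756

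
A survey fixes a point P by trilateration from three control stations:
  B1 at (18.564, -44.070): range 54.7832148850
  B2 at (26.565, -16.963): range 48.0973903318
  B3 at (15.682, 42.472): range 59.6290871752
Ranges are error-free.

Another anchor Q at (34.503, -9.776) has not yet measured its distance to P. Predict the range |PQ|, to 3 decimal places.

54.773

eq1: (x − 18.564)² + (y + 44.070)² = 54.7832148850²
eq2: (x − 26.565)² + (y + 16.963)² = 48.0973903318²
eq3: (x − 15.682)² + (y − 42.472)² = 59.6290871752²
eq1−eq3, eq1−eq2 (x²,y² cancel):
  -5.764·x + 173.084·y = -791.418492
  16.002·x + 54.214·y = -605.502726
det = -5.764·54.214 − 173.084·16.002 = -3082.179664
x = (-791.418492·54.214 − 173.084·-605.502726) / -3082.179664 = -20.082175
y = (-5.764·-605.502726 − -791.418492·16.002) / -3082.179664 = -5.241225
|P − Q| = √((-20.082175 − 34.503)² + (-5.241225 − -9.776)²) = 54.773219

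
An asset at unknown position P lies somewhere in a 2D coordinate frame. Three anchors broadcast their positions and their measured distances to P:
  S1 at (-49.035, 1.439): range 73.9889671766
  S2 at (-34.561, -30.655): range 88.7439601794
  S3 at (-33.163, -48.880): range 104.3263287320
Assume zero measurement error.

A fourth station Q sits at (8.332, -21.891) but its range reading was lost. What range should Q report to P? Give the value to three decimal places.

68.039

eq1: (x + 49.035)² + (y − 1.439)² = 73.9889671766²
eq2: (x + 34.561)² + (y + 30.655)² = 88.7439601794²
eq3: (x + 33.163)² + (y + 48.880)² = 104.3263287320²
eq2−eq1, eq2−eq3 (x²,y² cancel):
  -28.948·x + 64.188·y = 2673.433404
  2.796·x − 36.450·y = -1653.645175
det = -28.948·-36.450 − 64.188·2.796 = 875.684952
x = (2673.433404·-36.450 − 64.188·-1653.645175) / 875.684952 = 9.932258
y = (-28.948·-1653.645175 − 2673.433404·2.796) / 875.684952 = 46.129376
|P − Q| = √((9.932258 − 8.332)² + (46.129376 − -21.891)²) = 68.039198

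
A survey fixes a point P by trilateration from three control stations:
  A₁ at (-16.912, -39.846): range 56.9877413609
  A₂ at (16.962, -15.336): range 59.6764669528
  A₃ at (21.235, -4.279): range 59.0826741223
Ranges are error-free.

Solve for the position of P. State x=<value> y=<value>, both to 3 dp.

x=-34.871 y=14.238

eq1: (x + 16.912)² + (y + 39.846)² = 56.9877413609²
eq2: (x − 16.962)² + (y + 15.336)² = 59.6764669528²
eq3: (x − 21.235)² + (y + 4.279)² = 59.0826741223²
eq2−eq3, eq2−eq1 (x²,y² cancel):
  8.546·x + 22.114·y = 16.851053
  -67.748·x − 49.020·y = 1664.495163
det = 8.546·-49.020 − 22.114·-67.748 = 1079.254352
x = (16.851053·-49.020 − 22.114·1664.495163) / 1079.254352 = -34.871006
y = (8.546·1664.495163 − 16.851053·-67.748) / 1079.254352 = 14.237979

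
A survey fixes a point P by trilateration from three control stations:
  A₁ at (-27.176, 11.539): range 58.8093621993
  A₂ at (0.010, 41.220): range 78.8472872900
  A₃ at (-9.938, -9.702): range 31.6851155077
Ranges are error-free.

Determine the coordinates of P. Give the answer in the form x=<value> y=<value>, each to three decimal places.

eq1: (x + 27.176)² + (y − 11.539)² = 58.8093621993²
eq2: (x − 0.010)² + (y − 41.220)² = 78.8472872900²
eq3: (x + 9.938)² + (y + 9.702)² = 31.6851155077²
eq3−eq2, eq3−eq1 (x²,y² cancel):
  19.896·x + 101.844·y = -3706.752316
  -34.476·x + 42.482·y = -1775.803689
det = 19.896·42.482 − 101.844·-34.476 = 4356.395616
x = (-3706.752316·42.482 − 101.844·-1775.803689) / 4356.395616 = 5.367901
y = (19.896·-1775.803689 − -3706.752316·-34.476) / 4356.395616 = -37.445034

x=5.368 y=-37.445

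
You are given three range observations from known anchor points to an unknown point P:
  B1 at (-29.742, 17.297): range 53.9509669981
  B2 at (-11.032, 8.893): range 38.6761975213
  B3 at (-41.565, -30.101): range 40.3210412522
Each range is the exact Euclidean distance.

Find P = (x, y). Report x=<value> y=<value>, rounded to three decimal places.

x=-1.274 y=-28.532

eq1: (x + 29.742)² + (y − 17.297)² = 53.9509669981²
eq2: (x + 11.032)² + (y − 8.893)² = 38.6761975213²
eq3: (x + 41.565)² + (y + 30.101)² = 40.3210412522²
eq2−eq1, eq2−eq3 (x²,y² cancel):
  -37.420·x + 16.808·y = -431.876285
  -61.066·x − 77.988·y = 2302.990840
det = -37.420·-77.988 − 16.808·-61.066 = 3944.708288
x = (-431.876285·-77.988 − 16.808·2302.990840) / 3944.708288 = -1.274493
y = (-37.420·2302.990840 − -431.876285·-61.066) / 3944.708288 = -28.532116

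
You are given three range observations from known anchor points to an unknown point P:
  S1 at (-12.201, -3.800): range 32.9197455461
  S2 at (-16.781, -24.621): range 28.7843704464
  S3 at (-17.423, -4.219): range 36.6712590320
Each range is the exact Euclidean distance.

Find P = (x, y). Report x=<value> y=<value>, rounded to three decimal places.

eq1: (x + 12.201)² + (y + 3.800)² = 32.9197455461²
eq2: (x + 16.781)² + (y + 24.621)² = 28.7843704464²
eq3: (x + 17.423)² + (y + 4.219)² = 36.6712590320²
eq1−eq2, eq1−eq3 (x²,y² cancel):
  -9.160·x − 41.642·y = 979.660866
  -10.444·x − 0.838·y = -103.015103
det = -9.160·-0.838 − -41.642·-10.444 = -427.232968
x = (979.660866·-0.838 − -41.642·-103.015103) / -427.232968 = 11.962351
y = (-9.160·-103.015103 − 979.660866·-10.444) / -427.232968 = -26.157149

x=11.962 y=-26.157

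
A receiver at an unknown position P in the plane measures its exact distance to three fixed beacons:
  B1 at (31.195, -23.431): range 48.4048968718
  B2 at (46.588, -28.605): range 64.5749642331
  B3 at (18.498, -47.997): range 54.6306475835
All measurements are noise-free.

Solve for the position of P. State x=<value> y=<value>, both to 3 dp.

x=-12.783 y=-3.209

eq1: (x − 31.195)² + (y + 23.431)² = 48.4048968718²
eq2: (x − 46.588)² + (y + 28.605)² = 64.5749642331²
eq3: (x − 18.498)² + (y + 47.997)² = 54.6306475835²
eq2−eq1, eq2−eq3 (x²,y² cancel):
  -30.786·x + 10.348·y = 360.343982
  -56.180·x − 38.784·y = 842.618594
det = -30.786·-38.784 − 10.348·-56.180 = 1775.354864
x = (360.343982·-38.784 − 10.348·842.618594) / 1775.354864 = -12.783359
y = (-30.786·842.618594 − 360.343982·-56.180) / 1775.354864 = -3.208784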